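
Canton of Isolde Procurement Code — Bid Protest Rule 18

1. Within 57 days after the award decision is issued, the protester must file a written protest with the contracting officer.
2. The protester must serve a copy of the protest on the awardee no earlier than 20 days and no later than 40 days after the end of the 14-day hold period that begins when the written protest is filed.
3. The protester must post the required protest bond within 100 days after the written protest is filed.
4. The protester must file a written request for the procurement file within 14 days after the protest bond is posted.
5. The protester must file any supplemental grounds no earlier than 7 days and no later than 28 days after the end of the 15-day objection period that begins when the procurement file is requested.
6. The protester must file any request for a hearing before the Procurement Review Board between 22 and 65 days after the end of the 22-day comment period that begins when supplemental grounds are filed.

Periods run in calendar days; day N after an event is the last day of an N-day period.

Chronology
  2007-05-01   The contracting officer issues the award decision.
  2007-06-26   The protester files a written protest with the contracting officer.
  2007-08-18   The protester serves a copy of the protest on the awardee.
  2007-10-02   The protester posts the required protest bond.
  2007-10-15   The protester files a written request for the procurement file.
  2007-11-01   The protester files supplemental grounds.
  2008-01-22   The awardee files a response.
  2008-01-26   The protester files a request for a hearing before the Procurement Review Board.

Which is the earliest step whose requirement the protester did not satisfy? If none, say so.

Step 1 — counting 57 days from 2007-05-01 (when the award decision is issued) gives a deadline of 2007-06-27; completed 2007-06-26, before the deadline.
Step 2 — 20 and 40 days from 2007-07-10 (end of the 14-day hold period, which began when the written protest is filed on 2007-06-26) are 2007-07-30 and 2007-08-19 respectively; 2007-08-18 falls inside that range.
Step 3 — counting 100 days from 2007-06-26 (when the written protest is filed) gives a deadline of 2007-10-04; completed 2007-10-02, before the deadline.
Step 4 — counting 14 days from 2007-10-02 (when the protest bond is posted) gives a deadline of 2007-10-16; 2007-10-15 is within that limit.
Step 5 — 7 and 28 days from 2007-10-30 (end of the 15-day objection period, which began when the procurement file is requested on 2007-10-15) are 2007-11-06 and 2007-11-27 respectively; 2007-11-01 is 5 days too early.
That is the first point of non-compliance.

Step 5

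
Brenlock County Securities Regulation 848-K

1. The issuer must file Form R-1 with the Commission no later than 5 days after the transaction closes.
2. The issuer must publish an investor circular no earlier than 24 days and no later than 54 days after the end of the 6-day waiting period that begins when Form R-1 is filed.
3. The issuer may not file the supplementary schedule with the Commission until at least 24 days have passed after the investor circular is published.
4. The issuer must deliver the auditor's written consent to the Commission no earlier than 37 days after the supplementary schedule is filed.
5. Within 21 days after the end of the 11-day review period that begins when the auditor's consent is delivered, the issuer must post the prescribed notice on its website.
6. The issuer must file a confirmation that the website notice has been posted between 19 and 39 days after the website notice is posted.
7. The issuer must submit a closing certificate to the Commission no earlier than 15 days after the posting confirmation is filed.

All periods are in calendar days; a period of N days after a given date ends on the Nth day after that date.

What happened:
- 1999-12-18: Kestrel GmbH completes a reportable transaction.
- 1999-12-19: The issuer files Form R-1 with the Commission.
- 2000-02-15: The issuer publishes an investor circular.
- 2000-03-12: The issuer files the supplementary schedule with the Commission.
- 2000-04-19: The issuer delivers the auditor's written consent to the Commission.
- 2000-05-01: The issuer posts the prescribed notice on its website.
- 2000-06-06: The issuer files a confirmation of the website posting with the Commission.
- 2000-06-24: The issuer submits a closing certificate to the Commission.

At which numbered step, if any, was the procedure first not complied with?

Step 1: 5 days after 1999-12-18 (when the transaction closes) is 1999-12-23; done 1999-12-19 — timely.
Step 2: the window is 24–54 days after 1999-12-25 (end of the 6-day waiting period, which began when Form R-1 is filed on 1999-12-19), so 2000-01-18 through 2000-02-17; done 2000-02-15 — within the window.
Step 3: the earliest permitted date is 24 days after 2000-02-15 (when the investor circular is published), i.e. 2000-03-10; done 2000-03-12 — permitted.
Step 4: the earliest permitted date is 37 days after 2000-03-12 (when the supplementary schedule is filed), i.e. 2000-04-18; done 2000-04-19 — permitted.
Step 5: 21 days after 2000-04-30 (end of the 11-day review period, which began when the auditor's consent is delivered on 2000-04-19) is 2000-05-21; done 2000-05-01 — timely.
Step 6: the window is 19–39 days after 2000-05-01 (when the website notice is posted), so 2000-05-20 through 2000-06-09; 2000-06-06 falls inside that range.
Step 7: the earliest permitted date is 15 days after 2000-06-06 (when the posting confirmation is filed), i.e. 2000-06-21; 2000-06-24 is on or after that date.

None — every step was satisfied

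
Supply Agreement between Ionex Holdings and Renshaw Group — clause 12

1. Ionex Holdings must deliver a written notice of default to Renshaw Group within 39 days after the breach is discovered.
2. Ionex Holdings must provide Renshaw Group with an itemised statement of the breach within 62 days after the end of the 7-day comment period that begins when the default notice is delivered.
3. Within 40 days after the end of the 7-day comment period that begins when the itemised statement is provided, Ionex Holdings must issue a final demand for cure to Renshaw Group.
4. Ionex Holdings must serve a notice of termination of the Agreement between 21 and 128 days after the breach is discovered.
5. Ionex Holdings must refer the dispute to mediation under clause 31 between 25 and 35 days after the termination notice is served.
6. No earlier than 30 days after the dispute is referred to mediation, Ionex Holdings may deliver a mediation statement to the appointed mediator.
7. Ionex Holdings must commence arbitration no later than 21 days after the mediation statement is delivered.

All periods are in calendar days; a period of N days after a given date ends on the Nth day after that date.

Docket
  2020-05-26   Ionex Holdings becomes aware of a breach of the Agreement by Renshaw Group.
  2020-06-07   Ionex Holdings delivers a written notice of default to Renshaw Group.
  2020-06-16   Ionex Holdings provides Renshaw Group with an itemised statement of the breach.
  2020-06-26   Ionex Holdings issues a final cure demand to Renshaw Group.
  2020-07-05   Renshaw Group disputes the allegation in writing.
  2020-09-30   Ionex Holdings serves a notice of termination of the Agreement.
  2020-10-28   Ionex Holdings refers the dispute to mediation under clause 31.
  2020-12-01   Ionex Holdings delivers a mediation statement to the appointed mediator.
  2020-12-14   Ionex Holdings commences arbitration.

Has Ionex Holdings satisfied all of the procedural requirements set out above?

(1) due by 2020-05-26 + 39 days = 2020-07-04; done 2020-06-07 — timely.
(2) due by 2020-06-14 + 62 days = 2020-08-15; completed 2020-06-16, before the deadline.
(3) due by 2020-06-23 + 40 days = 2020-08-02; done 2020-06-26 — timely.
(4) the permitted window runs from 2020-05-26 + 21 = 2020-06-16 to 2020-05-26 + 128 = 2020-10-01; done 2020-09-30, which is between those dates.
(5) the permitted window runs from 2020-09-30 + 25 = 2020-10-25 to 2020-09-30 + 35 = 2020-11-04; 2020-10-28 falls inside that range.
(6) permitted from 2020-10-28 + 30 days = 2020-11-27 onward; done 2020-12-01 — permitted.
(7) due by 2020-12-01 + 21 days = 2020-12-22; completed 2020-12-14, before the deadline.

Yes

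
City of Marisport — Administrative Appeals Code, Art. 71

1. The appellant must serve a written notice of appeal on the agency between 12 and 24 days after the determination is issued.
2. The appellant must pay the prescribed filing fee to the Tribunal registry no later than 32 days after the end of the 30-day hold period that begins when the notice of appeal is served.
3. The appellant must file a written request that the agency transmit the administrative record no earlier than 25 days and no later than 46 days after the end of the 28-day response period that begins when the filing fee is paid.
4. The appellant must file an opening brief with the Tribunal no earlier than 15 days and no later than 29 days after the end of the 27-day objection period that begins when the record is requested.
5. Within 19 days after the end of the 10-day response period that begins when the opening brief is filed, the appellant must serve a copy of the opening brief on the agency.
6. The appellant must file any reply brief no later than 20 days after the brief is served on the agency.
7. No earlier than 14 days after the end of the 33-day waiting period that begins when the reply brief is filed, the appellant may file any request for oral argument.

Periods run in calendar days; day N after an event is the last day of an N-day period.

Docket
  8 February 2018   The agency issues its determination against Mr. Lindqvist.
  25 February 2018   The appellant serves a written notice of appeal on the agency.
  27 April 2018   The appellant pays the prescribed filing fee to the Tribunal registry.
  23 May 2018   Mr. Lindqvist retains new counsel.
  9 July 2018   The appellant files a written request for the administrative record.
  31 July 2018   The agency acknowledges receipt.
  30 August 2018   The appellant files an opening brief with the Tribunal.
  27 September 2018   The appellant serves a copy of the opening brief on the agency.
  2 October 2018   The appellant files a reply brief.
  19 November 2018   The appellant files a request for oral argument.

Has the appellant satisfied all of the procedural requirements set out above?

Yes

Step 1 — 12 and 24 days from 8 February 2018 (when the determination is issued) are 20 February 2018 and 4 March 2018 respectively; done 25 February 2018, which is between those dates.
Step 2 — counting 32 days from 27 March 2018 (end of the 30-day hold period, which began when the notice of appeal is served on 25 February 2018) gives a deadline of 28 April 2018; 27 April 2018 is within that limit.
Step 3 — 25 and 46 days from 25 May 2018 (end of the 28-day response period, which began when the filing fee is paid on 27 April 2018) are 19 June 2018 and 10 July 2018 respectively; done 9 July 2018 — within the window.
Step 4 — 15 and 29 days from 5 August 2018 (end of the 27-day objection period, which began when the record is requested on 9 July 2018) are 20 August 2018 and 3 September 2018 respectively; 30 August 2018 falls inside that range.
Step 5 — counting 19 days from 9 September 2018 (end of the 10-day response period, which began when the opening brief is filed on 30 August 2018) gives a deadline of 28 September 2018; done 27 September 2018 — timely.
Step 6 — counting 20 days from 27 September 2018 (when the brief is served on the agency) gives a deadline of 17 October 2018; done 2 October 2018 — timely.
Step 7 — must wait 14 days from 4 November 2018 (end of the 33-day waiting period, which began when the reply brief is filed on 2 October 2018), so not before 18 November 2018; 19 November 2018 is on or after that date.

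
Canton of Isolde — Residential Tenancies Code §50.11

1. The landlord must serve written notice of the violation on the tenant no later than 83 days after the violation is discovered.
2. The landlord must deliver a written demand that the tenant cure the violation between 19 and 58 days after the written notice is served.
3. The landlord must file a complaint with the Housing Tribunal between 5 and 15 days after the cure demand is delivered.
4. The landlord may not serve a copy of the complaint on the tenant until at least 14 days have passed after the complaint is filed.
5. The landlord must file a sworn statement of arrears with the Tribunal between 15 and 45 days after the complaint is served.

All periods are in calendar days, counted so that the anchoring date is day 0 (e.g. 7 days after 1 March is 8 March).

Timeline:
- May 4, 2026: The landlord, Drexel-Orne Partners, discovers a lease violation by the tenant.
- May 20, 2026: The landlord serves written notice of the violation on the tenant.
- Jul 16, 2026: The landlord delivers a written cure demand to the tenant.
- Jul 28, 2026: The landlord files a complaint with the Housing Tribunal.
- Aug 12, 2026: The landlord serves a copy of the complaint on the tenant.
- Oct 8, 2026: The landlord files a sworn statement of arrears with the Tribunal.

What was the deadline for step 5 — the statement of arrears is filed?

Sep 26, 2026

Step 5 runs from Aug 12, 2026, when the complaint is served. The window is 15–45 days after Aug 12, 2026; it closes on Sep 26, 2026.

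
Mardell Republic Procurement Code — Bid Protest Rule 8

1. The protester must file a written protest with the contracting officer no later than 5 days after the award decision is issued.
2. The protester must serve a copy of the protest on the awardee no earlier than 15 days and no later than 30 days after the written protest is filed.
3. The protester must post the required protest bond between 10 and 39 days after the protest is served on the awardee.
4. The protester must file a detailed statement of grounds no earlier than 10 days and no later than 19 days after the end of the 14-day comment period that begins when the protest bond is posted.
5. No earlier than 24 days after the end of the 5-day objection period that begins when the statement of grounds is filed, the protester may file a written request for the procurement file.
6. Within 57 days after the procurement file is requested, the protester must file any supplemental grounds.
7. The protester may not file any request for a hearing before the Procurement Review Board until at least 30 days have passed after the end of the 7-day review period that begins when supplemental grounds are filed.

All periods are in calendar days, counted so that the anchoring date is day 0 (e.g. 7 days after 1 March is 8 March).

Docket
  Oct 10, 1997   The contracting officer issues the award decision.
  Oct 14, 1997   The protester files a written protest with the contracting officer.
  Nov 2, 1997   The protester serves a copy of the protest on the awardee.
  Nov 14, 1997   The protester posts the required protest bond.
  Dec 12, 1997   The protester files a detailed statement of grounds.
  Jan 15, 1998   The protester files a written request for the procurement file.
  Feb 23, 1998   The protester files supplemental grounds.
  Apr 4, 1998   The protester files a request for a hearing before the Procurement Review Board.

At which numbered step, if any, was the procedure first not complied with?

Step 1: 5 days after Oct 10, 1997 (when the award decision is issued) is Oct 15, 1997; Oct 14, 1997 is within that limit.
Step 2: the window is 15–30 days after Oct 14, 1997 (when the written protest is filed), so Oct 29, 1997 through Nov 13, 1997; done Nov 2, 1997, which is between those dates.
Step 3: the window is 10–39 days after Nov 2, 1997 (when the protest is served on the awardee), so Nov 12, 1997 through Dec 11, 1997; done Nov 14, 1997, which is between those dates.
Step 4: the window is 10–19 days after Nov 28, 1997 (end of the 14-day comment period, which began when the protest bond is posted on Nov 14, 1997), so Dec 8, 1997 through Dec 17, 1997; done Dec 12, 1997 — within the window.
Step 5: the earliest permitted date is 24 days after Dec 17, 1997 (end of the 5-day objection period, which began when the statement of grounds is filed on Dec 12, 1997), i.e. Jan 10, 1998; done Jan 15, 1998, after the minimum wait.
Step 6: 57 days after Jan 15, 1998 (when the procurement file is requested) is Mar 13, 1998; completed Feb 23, 1998, before the deadline.
Step 7: the earliest permitted date is 30 days after Mar 2, 1998 (end of the 7-day review period, which began when supplemental grounds are filed on Feb 23, 1998), i.e. Apr 1, 1998; Apr 4, 1998 is on or after that date.

None — every step was satisfied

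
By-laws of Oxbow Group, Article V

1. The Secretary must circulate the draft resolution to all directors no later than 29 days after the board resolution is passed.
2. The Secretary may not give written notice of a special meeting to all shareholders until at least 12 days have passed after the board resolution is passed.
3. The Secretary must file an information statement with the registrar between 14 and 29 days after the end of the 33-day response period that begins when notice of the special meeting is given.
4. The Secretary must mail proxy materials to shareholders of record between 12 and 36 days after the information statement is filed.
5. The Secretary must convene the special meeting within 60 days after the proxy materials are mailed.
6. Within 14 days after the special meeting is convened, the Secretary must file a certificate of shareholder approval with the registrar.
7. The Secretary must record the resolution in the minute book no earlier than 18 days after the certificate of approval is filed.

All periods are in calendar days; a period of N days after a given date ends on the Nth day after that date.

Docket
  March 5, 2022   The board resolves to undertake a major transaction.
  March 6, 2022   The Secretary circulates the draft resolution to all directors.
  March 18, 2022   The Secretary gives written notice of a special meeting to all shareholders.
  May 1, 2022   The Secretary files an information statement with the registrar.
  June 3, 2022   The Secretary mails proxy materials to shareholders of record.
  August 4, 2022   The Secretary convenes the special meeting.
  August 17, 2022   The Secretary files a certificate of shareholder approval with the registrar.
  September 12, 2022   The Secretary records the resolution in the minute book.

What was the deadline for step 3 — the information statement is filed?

May 19, 2022

Notice of the special meeting is given on March 18, 2022; the 33-day response period therefore ends April 20, 2022, and step 3 runs from that date. The window is 14–29 days after April 20, 2022; it closes on May 19, 2022.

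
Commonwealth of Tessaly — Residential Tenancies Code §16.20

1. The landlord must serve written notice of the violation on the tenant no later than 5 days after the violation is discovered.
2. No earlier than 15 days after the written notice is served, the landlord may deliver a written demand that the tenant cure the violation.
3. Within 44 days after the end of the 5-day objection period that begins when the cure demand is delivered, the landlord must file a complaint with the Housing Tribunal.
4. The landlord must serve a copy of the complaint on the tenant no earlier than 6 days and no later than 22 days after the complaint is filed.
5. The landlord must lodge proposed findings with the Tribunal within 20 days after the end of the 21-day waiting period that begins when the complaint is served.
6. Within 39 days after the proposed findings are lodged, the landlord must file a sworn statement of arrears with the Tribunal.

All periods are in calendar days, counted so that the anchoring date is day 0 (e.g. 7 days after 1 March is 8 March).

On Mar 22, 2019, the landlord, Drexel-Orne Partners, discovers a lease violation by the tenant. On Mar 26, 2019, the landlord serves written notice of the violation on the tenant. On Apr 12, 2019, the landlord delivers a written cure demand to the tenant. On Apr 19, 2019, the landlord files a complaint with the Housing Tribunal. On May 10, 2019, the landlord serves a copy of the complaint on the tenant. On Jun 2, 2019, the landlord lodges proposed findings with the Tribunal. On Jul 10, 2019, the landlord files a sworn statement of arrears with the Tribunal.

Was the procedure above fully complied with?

Yes

Step 1: 5 days after Mar 22, 2019 (when the violation is discovered) is Mar 27, 2019; done Mar 26, 2019 — timely.
Step 2: the earliest permitted date is 15 days after Mar 26, 2019 (when the written notice is served), i.e. Apr 10, 2019; done Apr 12, 2019, after the minimum wait.
Step 3: 44 days after Apr 17, 2019 (end of the 5-day objection period, which began when the cure demand is delivered on Apr 12, 2019) is May 31, 2019; done Apr 19, 2019 — timely.
Step 4: the window is 6–22 days after Apr 19, 2019 (when the complaint is filed), so Apr 25, 2019 through May 11, 2019; done May 10, 2019, which is between those dates.
Step 5: 20 days after May 31, 2019 (end of the 21-day waiting period, which began when the complaint is served on May 10, 2019) is Jun 20, 2019; completed Jun 2, 2019, before the deadline.
Step 6: 39 days after Jun 2, 2019 (when the proposed findings are lodged) is Jul 11, 2019; Jul 10, 2019 is within that limit.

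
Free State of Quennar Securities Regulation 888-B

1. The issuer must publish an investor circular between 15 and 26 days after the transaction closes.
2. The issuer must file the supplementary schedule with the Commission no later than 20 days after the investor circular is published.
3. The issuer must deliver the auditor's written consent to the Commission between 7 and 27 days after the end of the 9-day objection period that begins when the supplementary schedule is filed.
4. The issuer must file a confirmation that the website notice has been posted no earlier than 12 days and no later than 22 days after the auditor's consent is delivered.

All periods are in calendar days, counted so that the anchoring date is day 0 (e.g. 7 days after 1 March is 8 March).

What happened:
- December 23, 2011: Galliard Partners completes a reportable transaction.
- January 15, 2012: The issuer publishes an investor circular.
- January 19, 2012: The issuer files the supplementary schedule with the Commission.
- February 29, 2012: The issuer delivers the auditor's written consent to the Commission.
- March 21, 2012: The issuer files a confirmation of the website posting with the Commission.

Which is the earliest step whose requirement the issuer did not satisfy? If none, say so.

Step 1: the window is 15–26 days after December 23, 2011 (when the transaction closes), so January 7, 2012 through January 18, 2012; January 15, 2012 falls inside that range.
Step 2: 20 days after January 15, 2012 (when the investor circular is published) is February 4, 2012; completed January 19, 2012, before the deadline.
Step 3: the window is 7–27 days after January 28, 2012 (end of the 9-day objection period, which began when the supplementary schedule is filed on January 19, 2012), so February 4, 2012 through February 24, 2012; February 29, 2012 is 5 days past the end of the window.

Step 3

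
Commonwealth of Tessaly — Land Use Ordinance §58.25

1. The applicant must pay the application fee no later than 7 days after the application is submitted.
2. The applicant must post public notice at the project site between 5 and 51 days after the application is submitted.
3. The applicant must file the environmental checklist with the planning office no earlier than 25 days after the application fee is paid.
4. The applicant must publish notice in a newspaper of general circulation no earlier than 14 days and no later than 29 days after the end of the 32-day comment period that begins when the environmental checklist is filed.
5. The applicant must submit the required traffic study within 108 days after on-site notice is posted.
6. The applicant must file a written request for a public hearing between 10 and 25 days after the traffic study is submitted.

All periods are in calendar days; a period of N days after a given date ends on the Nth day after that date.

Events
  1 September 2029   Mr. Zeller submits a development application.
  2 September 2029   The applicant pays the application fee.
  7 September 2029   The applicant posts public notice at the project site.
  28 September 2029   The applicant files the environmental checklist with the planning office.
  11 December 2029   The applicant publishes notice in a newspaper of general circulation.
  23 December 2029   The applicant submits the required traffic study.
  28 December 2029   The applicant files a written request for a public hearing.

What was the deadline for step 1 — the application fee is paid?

Step 1 runs from 1 September 2029, when the application is submitted. 7 days after 1 September 2029 is 8 September 2029.

8 September 2029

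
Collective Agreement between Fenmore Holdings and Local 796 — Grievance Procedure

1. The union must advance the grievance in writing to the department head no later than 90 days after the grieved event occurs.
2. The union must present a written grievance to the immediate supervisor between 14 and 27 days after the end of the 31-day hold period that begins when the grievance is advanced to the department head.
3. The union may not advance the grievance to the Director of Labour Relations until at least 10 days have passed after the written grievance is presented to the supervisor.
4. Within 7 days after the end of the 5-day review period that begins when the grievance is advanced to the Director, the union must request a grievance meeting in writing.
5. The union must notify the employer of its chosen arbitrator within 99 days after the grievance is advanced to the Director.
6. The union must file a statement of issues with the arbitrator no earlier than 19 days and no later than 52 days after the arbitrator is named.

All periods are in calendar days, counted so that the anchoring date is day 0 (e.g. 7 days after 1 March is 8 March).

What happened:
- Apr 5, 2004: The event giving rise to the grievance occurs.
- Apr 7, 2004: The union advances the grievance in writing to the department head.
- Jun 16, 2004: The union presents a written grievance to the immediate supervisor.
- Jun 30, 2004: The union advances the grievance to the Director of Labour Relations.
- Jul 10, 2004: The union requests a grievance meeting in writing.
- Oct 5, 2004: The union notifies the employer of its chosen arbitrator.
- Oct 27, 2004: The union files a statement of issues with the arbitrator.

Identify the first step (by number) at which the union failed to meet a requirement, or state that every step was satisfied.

Step 2

(1) due by Apr 5, 2004 + 90 days = Jul 4, 2004; completed Apr 7, 2004, before the deadline.
(2) the permitted window runs from May 8, 2004 + 14 = May 22, 2004 to May 8, 2004 + 27 = Jun 4, 2004; done Jun 16, 2004 — 12 days after the window closed.
That is the first point of non-compliance.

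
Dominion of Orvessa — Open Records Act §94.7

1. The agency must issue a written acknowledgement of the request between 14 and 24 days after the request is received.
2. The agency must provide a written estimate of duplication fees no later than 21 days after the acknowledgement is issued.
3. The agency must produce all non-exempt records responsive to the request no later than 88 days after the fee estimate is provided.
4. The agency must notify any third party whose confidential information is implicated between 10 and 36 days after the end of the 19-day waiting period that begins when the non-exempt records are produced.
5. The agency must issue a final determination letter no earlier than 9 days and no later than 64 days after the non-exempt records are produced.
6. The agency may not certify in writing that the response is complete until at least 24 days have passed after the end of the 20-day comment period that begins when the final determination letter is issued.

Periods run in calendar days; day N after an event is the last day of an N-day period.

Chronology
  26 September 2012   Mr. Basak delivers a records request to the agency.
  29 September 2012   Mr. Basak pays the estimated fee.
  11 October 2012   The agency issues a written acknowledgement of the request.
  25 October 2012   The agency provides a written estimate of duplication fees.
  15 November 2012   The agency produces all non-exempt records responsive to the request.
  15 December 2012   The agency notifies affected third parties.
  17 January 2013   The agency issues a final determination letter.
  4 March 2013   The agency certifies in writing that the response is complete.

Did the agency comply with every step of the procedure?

Yes

(1) the permitted window runs from 26 September 2012 + 14 = 10 October 2012 to 26 September 2012 + 24 = 20 October 2012; done 11 October 2012, which is between those dates.
(2) due by 11 October 2012 + 21 days = 1 November 2012; completed 25 October 2012, before the deadline.
(3) due by 25 October 2012 + 88 days = 21 January 2013; done 15 November 2012 — timely.
(4) the permitted window runs from 4 December 2012 + 10 = 14 December 2012 to 4 December 2012 + 36 = 9 January 2013; done 15 December 2012 — within the window.
(5) the permitted window runs from 15 November 2012 + 9 = 24 November 2012 to 15 November 2012 + 64 = 18 January 2013; done 17 January 2013, which is between those dates.
(6) permitted from 6 February 2013 + 24 days = 2 March 2013 onward; done 4 March 2013, after the minimum wait.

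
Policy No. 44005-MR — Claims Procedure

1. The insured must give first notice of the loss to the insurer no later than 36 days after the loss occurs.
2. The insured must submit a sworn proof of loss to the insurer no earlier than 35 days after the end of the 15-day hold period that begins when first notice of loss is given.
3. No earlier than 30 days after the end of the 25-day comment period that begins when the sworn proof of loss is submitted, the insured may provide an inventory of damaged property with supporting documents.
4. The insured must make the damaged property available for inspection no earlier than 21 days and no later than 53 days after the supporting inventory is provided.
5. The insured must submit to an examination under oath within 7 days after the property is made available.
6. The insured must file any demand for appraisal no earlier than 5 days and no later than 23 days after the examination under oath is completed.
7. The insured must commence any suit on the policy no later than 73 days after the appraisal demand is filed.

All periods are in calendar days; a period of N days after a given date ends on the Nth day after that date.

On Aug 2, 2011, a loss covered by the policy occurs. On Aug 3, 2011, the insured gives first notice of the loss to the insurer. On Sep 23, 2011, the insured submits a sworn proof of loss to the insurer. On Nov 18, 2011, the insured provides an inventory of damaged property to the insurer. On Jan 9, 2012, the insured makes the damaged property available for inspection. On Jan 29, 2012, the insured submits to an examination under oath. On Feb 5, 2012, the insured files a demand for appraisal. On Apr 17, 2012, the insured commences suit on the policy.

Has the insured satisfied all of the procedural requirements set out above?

No

(1) due by Aug 2, 2011 + 36 days = Sep 7, 2011; completed Aug 3, 2011, before the deadline.
(2) permitted from Aug 18, 2011 + 35 days = Sep 22, 2011 onward; done Sep 23, 2011 — permitted.
(3) permitted from Oct 18, 2011 + 30 days = Nov 17, 2011 onward; Nov 18, 2011 is on or after that date.
(4) the permitted window runs from Nov 18, 2011 + 21 = Dec 9, 2011 to Nov 18, 2011 + 53 = Jan 10, 2012; done Jan 9, 2012, which is between those dates.
(5) due by Jan 9, 2012 + 7 days = Jan 16, 2012; not done until Jan 29, 2012, 13 days after the deadline.
No need to go further; step 5 was not satisfied.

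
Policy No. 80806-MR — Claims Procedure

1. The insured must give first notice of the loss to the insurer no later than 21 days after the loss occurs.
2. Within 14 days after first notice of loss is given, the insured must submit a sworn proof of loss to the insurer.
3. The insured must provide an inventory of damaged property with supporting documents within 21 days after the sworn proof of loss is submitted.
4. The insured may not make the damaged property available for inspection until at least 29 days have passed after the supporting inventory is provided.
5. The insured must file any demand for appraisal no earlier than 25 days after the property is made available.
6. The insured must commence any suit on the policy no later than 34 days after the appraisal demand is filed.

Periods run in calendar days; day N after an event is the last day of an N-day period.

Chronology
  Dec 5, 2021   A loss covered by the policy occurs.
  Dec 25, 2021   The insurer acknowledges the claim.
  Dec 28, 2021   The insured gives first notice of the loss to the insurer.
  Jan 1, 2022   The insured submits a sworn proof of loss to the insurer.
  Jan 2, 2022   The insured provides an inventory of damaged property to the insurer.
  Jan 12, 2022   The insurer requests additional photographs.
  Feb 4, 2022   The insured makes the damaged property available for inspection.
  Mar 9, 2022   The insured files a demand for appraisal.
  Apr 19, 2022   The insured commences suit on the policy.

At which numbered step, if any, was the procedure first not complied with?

Step 1

Step 1: 21 days after Dec 5, 2021 (when the loss occurs) is Dec 26, 2021; done Dec 28, 2021 — 2 days late.
The procedure was therefore not followed at step 1.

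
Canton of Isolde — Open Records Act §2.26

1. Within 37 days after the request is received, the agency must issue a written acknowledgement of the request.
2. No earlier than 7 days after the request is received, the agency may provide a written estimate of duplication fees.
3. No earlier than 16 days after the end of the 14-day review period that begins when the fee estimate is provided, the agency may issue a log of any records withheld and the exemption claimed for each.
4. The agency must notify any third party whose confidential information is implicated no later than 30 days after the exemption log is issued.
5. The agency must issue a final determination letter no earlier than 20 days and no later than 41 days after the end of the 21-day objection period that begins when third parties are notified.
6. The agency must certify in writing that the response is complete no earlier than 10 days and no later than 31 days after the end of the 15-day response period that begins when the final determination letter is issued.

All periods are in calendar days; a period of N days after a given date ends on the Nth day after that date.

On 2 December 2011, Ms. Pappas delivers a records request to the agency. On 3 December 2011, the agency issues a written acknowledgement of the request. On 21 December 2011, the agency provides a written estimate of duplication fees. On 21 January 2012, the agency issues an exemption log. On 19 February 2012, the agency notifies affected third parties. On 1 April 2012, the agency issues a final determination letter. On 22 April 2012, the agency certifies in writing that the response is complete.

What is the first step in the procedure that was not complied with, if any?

Step 1 — counting 37 days from 2 December 2011 (when the request is received) gives a deadline of 8 January 2012; completed 3 December 2011, before the deadline.
Step 2 — must wait 7 days from 2 December 2011 (when the request is received), so not before 9 December 2011; 21 December 2011 is on or after that date.
Step 3 — must wait 16 days from 4 January 2012 (end of the 14-day review period, which began when the fee estimate is provided on 21 December 2011), so not before 20 January 2012; 21 January 2012 is on or after that date.
Step 4 — counting 30 days from 21 January 2012 (when the exemption log is issued) gives a deadline of 20 February 2012; completed 19 February 2012, before the deadline.
Step 5 — 20 and 41 days from 11 March 2012 (end of the 21-day objection period, which began when third parties are notified on 19 February 2012) are 31 March 2012 and 21 April 2012 respectively; 1 April 2012 falls inside that range.
Step 6 — 10 and 31 days from 16 April 2012 (end of the 15-day response period, which began when the final determination letter is issued on 1 April 2012) are 26 April 2012 and 17 May 2012 respectively; 22 April 2012 is 4 days too early.

Step 6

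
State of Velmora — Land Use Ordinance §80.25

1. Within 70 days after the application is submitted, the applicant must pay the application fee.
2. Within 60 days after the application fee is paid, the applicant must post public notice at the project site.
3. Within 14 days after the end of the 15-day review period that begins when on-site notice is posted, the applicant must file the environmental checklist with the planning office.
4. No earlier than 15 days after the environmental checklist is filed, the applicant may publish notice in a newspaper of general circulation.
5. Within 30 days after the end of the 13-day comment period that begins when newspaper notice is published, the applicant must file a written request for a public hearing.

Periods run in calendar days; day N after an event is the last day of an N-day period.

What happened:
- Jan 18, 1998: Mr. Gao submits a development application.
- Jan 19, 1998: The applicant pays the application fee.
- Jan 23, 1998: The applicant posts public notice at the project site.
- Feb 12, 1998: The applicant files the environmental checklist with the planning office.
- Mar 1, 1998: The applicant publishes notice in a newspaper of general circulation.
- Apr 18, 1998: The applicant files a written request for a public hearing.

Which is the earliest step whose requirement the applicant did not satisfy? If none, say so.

Step 5

Step 1: 70 days after Jan 18, 1998 (when the application is submitted) is Mar 29, 1998; Jan 19, 1998 is within that limit.
Step 2: 60 days after Jan 19, 1998 (when the application fee is paid) is Mar 20, 1998; Jan 23, 1998 is within that limit.
Step 3: 14 days after Feb 7, 1998 (end of the 15-day review period, which began when on-site notice is posted on Jan 23, 1998) is Feb 21, 1998; done Feb 12, 1998 — timely.
Step 4: the earliest permitted date is 15 days after Feb 12, 1998 (when the environmental checklist is filed), i.e. Feb 27, 1998; done Mar 1, 1998 — permitted.
Step 5: 30 days after Mar 14, 1998 (end of the 13-day comment period, which began when newspaper notice is published on Mar 1, 1998) is Apr 13, 1998; not done until Apr 18, 1998, 5 days after the deadline.
The analysis stops there.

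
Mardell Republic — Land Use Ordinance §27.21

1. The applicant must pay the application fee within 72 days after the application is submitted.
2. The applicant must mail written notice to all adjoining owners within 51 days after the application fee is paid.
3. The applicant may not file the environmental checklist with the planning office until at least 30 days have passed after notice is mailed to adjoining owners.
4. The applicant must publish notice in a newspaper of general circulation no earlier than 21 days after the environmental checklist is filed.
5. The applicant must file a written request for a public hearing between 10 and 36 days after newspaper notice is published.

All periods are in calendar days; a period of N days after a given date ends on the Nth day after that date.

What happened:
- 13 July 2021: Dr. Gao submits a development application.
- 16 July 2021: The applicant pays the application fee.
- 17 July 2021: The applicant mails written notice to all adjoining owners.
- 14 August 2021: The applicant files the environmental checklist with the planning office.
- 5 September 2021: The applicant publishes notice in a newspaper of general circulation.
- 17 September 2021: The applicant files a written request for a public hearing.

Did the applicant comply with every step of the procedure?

No

(1) due by 13 July 2021 + 72 days = 23 September 2021; done 16 July 2021 — timely.
(2) due by 16 July 2021 + 51 days = 5 September 2021; 17 July 2021 is within that limit.
(3) permitted from 17 July 2021 + 30 days = 16 August 2021 onward; done 14 August 2021 — 2 days too early.
That is the first point of non-compliance.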